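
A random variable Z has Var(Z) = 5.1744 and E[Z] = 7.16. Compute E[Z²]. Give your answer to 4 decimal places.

E[Z²] = Var(Z) + (E[Z])² = 5.1744 + (7.16)² = 56.44

56.4400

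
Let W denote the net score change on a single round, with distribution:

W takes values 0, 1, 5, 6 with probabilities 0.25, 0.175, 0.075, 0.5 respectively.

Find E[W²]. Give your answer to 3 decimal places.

20.050

E[W²] = (0)²(0.25) + (1)²(0.175) + (5)²(0.075) + (6)²(0.5) = 20.05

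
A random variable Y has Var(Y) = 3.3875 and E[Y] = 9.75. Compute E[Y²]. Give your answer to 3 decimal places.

98.450

E[Y²] = Var(Y) + (E[Y])² = 3.3875 + (9.75)² = 98.45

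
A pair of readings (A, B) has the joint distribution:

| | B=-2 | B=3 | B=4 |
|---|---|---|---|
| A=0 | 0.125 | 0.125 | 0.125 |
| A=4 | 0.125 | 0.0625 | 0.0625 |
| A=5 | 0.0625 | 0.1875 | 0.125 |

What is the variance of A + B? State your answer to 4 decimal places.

12.4844

E[A] = 2.875,  E[B] = 1.75,  E[AB] = 5.4375
var(A) = 13.375 − (2.875)² = 5.109375;  var(B) = 9.625 − (1.75)² = 6.5625
Cov(A,B) = 5.4375 − (2.875)(1.75) = 0.40625
var(A + B) = (1)²·5.109375 + (1)²·6.5625 + 2·(1)·(1)·0.40625 = 12.484375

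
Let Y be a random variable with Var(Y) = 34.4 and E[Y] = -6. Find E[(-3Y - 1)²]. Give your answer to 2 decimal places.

598.60

E[-3Y - 1] = -3·-6 − 1 = 17
Var(-3Y - 1) = (-3)²·34.4 = 309.6
E[(-3Y - 1)²] = Var((-3Y - 1)) + (E[(-3Y - 1)])² = 309.6 + (17)² = 598.6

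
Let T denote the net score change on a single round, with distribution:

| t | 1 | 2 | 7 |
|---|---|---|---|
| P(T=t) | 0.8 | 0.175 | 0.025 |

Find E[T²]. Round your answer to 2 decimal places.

E[T²] = (1)²(0.8) + (2)²(0.175) + (7)²(0.025) = 2.725

2.73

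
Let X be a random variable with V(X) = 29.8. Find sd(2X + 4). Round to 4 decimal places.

10.9179

V(2X + 4) = (2)²·29.8 = 119.2
sd(2X + 4) = √119.2 ≈ 10.9179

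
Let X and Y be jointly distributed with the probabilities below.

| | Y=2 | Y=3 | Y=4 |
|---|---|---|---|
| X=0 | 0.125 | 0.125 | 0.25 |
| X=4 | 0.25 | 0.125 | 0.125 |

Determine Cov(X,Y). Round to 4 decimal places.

-0.5000

E[X] = 2,  E[Y] = 3
E[XY] = 5.5
Cov(X,Y) = E[XY] − E[X]E[Y] = 5.5 − (2)(3) = -0.5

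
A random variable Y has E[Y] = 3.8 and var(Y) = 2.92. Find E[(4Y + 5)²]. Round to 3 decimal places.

454.760

E[4Y + 5] = 4·3.8 + 5 = 20.2
var(4Y + 5) = (4)²·2.92 = 46.72
E[(4Y + 5)²] = var((4Y + 5)) + (E[(4Y + 5)])² = 46.72 + (20.2)² = 454.76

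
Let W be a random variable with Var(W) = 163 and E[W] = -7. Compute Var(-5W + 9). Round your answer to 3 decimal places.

4075.000

Var(-5W + 9) = (-5)²·Var(W) = 25·163 = 4075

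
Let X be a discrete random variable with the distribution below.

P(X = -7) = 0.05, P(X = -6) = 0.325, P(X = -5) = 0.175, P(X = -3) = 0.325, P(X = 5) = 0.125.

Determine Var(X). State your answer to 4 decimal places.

E[X] = (-7)(0.05) + (-6)(0.325) + (-5)(0.175) + (-3)(0.325) + (5)(0.125) = -3.525
E[X²] = (-7)²(0.05) + (-6)²(0.325) + (-5)²(0.175) + (-3)²(0.325) + (5)²(0.125) = 24.575
Var(X) = E[X²] − (E[X])² = 24.575 − (-3.525)² = 12.149375

12.1494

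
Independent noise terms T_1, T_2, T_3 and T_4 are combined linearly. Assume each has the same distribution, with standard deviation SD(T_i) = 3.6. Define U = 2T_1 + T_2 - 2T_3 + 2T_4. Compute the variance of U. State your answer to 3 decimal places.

Var(T_i) = (3.6)² = 12.96
By independence, Var(U) = (2)²Var(T_1) + (1)²Var(T_2) + (-2)²Var(T_3) + (2)²Var(T_4)
= (2)²·12.96 + (1)²·12.96 + (-2)²·12.96 + (2)²·12.96 = 168.48

168.480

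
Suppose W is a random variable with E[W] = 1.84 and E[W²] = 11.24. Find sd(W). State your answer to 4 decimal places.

var(W) = 11.24 − (1.84)² = 7.8544
sd(W) = √7.8544 ≈ 2.8026

2.8026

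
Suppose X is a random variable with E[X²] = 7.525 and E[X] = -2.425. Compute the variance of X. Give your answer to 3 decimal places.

V(X) = 7.525 − (-2.425)² = 1.644375

1.644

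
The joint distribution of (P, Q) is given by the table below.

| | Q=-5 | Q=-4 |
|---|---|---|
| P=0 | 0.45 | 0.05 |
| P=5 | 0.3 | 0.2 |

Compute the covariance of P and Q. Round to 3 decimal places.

0.375

E[P] = 2.5,  E[Q] = -4.75
E[PQ] = -11.5
cov(P,Q) = E[PQ] − E[P]E[Q] = -11.5 − (2.5)(-4.75) = 0.375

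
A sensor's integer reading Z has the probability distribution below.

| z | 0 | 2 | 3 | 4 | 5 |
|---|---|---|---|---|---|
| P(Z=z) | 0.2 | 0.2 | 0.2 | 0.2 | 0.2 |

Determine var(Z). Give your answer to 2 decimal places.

E[Z] = (0)(0.2) + (2)(0.2) + (3)(0.2) + (4)(0.2) + (5)(0.2) = 2.8
E[Z²] = (0)²(0.2) + (2)²(0.2) + (3)²(0.2) + (4)²(0.2) + (5)²(0.2) = 10.8
var(Z) = E[Z²] − (E[Z])² = 10.8 − (2.8)² = 2.96

2.96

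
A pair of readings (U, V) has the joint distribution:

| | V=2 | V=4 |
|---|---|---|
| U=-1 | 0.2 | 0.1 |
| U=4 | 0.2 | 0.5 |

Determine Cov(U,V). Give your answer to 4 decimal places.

E[U] = 2.5,  E[V] = 3.2
E[UV] = 8.8
Cov(U,V) = E[UV] − E[U]E[V] = 8.8 − (2.5)(3.2) = 0.8

0.8000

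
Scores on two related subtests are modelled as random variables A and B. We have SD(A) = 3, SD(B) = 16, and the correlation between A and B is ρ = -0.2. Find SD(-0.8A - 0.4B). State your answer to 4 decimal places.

Var(A) = (3)² = 9;  Var(B) = (16)² = 256
cov(A,B) = ρ·SD(A)·SD(B) = -0.2·3·16 = -9.6
Var(-0.8A - 0.4B) = (-0.8)²·Var(A) + (-0.4)²·Var(B) + 2·(-0.8)·(-0.4)·cov(A,B)
= 0.64·9 + 0.16·256 + 0.64·-9.6 = 40.576
SD(-0.8A - 0.4B) = √40.576 ≈ 6.3699

6.3699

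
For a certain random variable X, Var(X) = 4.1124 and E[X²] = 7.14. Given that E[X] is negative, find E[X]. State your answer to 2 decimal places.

-1.74

(E[X])² = E[X²] − Var(X) = 7.14 − 4.1124 = 3.0276
E[X] = −√3.0276 = -1.74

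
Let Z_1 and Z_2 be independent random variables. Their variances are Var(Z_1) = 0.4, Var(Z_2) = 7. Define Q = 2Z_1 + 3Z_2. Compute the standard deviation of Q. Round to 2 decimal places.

By independence, Var(Q) = (2)²Var(Z_1) + (3)²Var(Z_2)
= (2)²·0.4 + (3)²·7 = 64.6
SD(Q) = √64.6 ≈ 8.04

8.04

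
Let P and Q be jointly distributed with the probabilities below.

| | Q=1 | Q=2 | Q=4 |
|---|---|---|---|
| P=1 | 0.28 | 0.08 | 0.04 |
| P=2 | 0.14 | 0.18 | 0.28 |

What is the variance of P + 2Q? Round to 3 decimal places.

7.998

E[P] = 1.6,  E[Q] = 2.22,  E[PQ] = 3.84
Var(P) = 2.8 − (1.6)² = 0.24;  Var(Q) = 6.58 − (2.22)² = 1.6516
Cov(P,Q) = 3.84 − (1.6)(2.22) = 0.288
Var(P + 2Q) = (1)²·0.24 + (2)²·1.6516 + 2·(1)·(2)·0.288 = 7.9984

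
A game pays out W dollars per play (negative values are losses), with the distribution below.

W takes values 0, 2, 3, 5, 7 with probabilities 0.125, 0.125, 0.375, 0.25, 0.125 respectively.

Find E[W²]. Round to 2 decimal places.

16.25

E[W²] = (0)²(0.125) + (2)²(0.125) + (3)²(0.375) + (5)²(0.25) + (7)²(0.125) = 16.25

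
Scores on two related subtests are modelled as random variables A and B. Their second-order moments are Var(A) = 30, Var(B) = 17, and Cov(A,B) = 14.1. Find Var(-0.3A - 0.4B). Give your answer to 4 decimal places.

8.8040

Var(-0.3A - 0.4B) = (-0.3)²·Var(A) + (-0.4)²·Var(B) + 2·(-0.3)·(-0.4)·Cov(A,B)
= 0.09·30 + 0.16·17 + 0.24·14.1 = 8.804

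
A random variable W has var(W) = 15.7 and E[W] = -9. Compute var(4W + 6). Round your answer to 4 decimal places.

var(4W + 6) = (4)²·var(W) = 16·15.7 = 251.2

251.2000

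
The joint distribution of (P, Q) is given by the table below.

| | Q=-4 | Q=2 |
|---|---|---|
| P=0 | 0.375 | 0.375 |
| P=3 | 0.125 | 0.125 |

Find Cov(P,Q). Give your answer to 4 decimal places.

0.0000

E[P] = 0.75,  E[Q] = -1
E[PQ] = -0.75
Cov(P,Q) = E[PQ] − E[P]E[Q] = -0.75 − (0.75)(-1) = 0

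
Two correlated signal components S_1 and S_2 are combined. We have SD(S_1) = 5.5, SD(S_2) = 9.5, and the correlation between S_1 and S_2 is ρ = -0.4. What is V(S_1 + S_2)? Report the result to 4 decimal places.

V(S_1) = (5.5)² = 30.25;  V(S_2) = (9.5)² = 90.25
Cov(S_1,S_2) = ρ·SD(S_1)·SD(S_2) = -0.4·5.5·9.5 = -20.9
V(S_1 + S_2) = (1)²·V(S_1) + (1)²·V(S_2) + 2·(1)·(1)·Cov(S_1,S_2)
= 1·30.25 + 1·90.25 + 2·-20.9 = 78.7

78.7000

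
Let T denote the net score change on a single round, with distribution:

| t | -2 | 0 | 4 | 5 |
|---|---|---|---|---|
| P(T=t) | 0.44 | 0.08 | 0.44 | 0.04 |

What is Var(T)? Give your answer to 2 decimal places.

E[T] = (-2)(0.44) + (0)(0.08) + (4)(0.44) + (5)(0.04) = 1.08
E[T²] = (-2)²(0.44) + (0)²(0.08) + (4)²(0.44) + (5)²(0.04) = 9.8
Var(T) = E[T²] − (E[T])² = 9.8 − (1.08)² = 8.6336

8.63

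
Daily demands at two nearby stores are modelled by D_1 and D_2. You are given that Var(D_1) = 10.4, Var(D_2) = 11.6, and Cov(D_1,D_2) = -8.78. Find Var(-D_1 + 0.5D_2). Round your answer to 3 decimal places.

Var(-D_1 + 0.5D_2) = (-1)²·Var(D_1) + (0.5)²·Var(D_2) + 2·(-1)·(0.5)·Cov(D_1,D_2)
= 1·10.4 + 0.25·11.6 + -1·-8.78 = 22.08

22.080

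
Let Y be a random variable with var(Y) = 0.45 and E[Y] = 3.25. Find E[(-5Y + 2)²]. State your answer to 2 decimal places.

E[-5Y + 2] = -5·3.25 + 2 = -14.25
var(-5Y + 2) = (-5)²·0.45 = 11.25
E[(-5Y + 2)²] = var((-5Y + 2)) + (E[(-5Y + 2)])² = 11.25 + (-14.25)² = 214.3125

214.31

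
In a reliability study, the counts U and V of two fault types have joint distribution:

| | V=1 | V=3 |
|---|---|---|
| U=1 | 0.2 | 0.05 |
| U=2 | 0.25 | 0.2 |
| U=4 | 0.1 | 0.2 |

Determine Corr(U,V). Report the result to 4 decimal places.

E[U] = 2.35,  E[V] = 1.9
E[UV] = 4.85
cov(U,V) = E[UV] − E[U]E[V] = 4.85 − (2.35)(1.9) = 0.385
Var(U) = 1.3275,  Var(V) = 0.99
ρ = 0.385 / √(1.3275·0.99) ≈ 0.3358

0.3358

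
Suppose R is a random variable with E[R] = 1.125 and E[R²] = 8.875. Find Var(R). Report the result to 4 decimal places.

7.6094

Var(R) = 8.875 − (1.125)² = 7.609375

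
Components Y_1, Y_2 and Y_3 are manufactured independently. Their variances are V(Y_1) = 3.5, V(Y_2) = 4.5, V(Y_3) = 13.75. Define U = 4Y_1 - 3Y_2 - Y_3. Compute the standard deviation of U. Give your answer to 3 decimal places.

10.500

By independence, V(U) = (4)²V(Y_1) + (-3)²V(Y_2) + (-1)²V(Y_3)
= (4)²·3.5 + (-3)²·4.5 + (-1)²·13.75 = 110.25
SD(U) = √110.25 ≈ 10.500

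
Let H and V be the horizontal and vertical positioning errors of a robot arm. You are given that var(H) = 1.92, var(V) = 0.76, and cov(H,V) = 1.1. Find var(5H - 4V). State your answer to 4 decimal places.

var(5H - 4V) = (5)²·var(H) + (-4)²·var(V) + 2·(5)·(-4)·cov(H,V)
= 25·1.92 + 16·0.76 + -40·1.1 = 16.16

16.1600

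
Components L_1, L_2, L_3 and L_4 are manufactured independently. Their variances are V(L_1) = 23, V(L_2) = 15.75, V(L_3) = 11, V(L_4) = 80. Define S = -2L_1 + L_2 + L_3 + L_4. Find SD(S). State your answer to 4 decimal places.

14.0979

By independence, V(S) = (-2)²V(L_1) + (1)²V(L_2) + (1)²V(L_3) + (1)²V(L_4)
= (-2)²·23 + (1)²·15.75 + (1)²·11 + (1)²·80 = 198.75
SD(S) = √198.75 ≈ 14.0979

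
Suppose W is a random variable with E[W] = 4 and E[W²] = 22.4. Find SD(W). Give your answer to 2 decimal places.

var(W) = 22.4 − (4)² = 6.4
SD(W) = √6.4 ≈ 2.53

2.53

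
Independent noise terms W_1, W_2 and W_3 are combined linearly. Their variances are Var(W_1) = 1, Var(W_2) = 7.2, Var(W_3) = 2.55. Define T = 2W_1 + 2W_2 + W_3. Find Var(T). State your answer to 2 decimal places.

35.35

By independence, Var(T) = (2)²Var(W_1) + (2)²Var(W_2) + (1)²Var(W_3)
= (2)²·1 + (2)²·7.2 + (1)²·2.55 = 35.35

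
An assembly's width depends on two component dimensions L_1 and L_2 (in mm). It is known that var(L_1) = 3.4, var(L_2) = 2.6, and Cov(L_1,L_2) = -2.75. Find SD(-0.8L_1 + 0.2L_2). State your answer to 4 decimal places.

1.7776

var(-0.8L_1 + 0.2L_2) = (-0.8)²·var(L_1) + (0.2)²·var(L_2) + 2·(-0.8)·(0.2)·Cov(L_1,L_2)
= 0.64·3.4 + 0.04·2.6 + -0.32·-2.75 = 3.16
SD(-0.8L_1 + 0.2L_2) = √3.16 ≈ 1.7776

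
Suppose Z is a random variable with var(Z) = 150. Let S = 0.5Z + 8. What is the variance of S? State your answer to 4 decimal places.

var(0.5Z + 8) = (0.5)²·var(Z) = 0.25·150 = 37.5

37.5000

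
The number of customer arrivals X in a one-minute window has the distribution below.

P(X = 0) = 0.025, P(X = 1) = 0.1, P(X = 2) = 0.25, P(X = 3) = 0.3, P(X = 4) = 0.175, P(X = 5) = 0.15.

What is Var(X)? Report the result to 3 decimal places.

1.648

E[X] = (0)(0.025) + (1)(0.1) + (2)(0.25) + (3)(0.3) + (4)(0.175) + (5)(0.15) = 2.95
E[X²] = (0)²(0.025) + (1)²(0.1) + (2)²(0.25) + (3)²(0.3) + (4)²(0.175) + (5)²(0.15) = 10.35
Var(X) = E[X²] − (E[X])² = 10.35 − (2.95)² = 1.6475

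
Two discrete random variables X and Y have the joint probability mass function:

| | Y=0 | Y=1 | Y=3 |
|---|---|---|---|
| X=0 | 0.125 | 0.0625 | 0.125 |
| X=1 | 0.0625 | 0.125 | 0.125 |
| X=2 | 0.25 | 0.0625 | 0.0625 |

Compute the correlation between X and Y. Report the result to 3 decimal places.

-0.246

E[X] = 1.0625,  E[Y] = 1.1875
E[XY] = 1
Cov(X,Y) = E[XY] − E[X]E[Y] = 1 − (1.0625)(1.1875) = -0.26171875
V(X) = 0.68359375,  V(Y) = 1.65234375
ρ = -0.26171875 / √(0.68359375·1.65234375) ≈ -0.246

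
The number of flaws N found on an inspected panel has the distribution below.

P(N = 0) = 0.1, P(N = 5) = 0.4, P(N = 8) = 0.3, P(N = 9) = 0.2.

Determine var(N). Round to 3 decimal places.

6.960

E[N] = (0)(0.1) + (5)(0.4) + (8)(0.3) + (9)(0.2) = 6.2
E[N²] = (0)²(0.1) + (5)²(0.4) + (8)²(0.3) + (9)²(0.2) = 45.4
var(N) = E[N²] − (E[N])² = 45.4 − (6.2)² = 6.96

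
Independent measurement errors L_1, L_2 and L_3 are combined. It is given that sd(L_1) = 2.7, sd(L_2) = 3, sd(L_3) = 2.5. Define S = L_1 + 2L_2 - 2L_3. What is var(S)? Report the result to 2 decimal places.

68.29

var(L_1) = 7.29, var(L_2) = 9, var(L_3) = 6.25
By independence, var(S) = (1)²var(L_1) + (2)²var(L_2) + (-2)²var(L_3)
= (1)²·7.29 + (2)²·9 + (-2)²·6.25 = 68.29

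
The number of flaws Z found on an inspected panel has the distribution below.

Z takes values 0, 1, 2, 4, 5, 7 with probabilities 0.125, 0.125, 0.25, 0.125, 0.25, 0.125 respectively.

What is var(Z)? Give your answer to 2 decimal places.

4.94

E[Z] = (0)(0.125) + (1)(0.125) + (2)(0.25) + (4)(0.125) + (5)(0.25) + (7)(0.125) = 3.25
E[Z²] = (0)²(0.125) + (1)²(0.125) + (2)²(0.25) + (4)²(0.125) + (5)²(0.25) + (7)²(0.125) = 15.5
var(Z) = E[Z²] − (E[Z])² = 15.5 − (3.25)² = 4.9375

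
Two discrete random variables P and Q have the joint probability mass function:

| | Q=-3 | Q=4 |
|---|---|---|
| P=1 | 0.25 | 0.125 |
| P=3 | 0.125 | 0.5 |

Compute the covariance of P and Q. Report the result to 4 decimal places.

E[P] = 2.25,  E[Q] = 1.375
E[PQ] = 4.625
Cov(P,Q) = E[PQ] − E[P]E[Q] = 4.625 − (2.25)(1.375) = 1.53125

1.5313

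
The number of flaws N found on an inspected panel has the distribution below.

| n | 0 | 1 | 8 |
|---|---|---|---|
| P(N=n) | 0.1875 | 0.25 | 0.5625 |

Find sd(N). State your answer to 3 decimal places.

E[N] = (0)(0.1875) + (1)(0.25) + (8)(0.5625) = 4.75
E[N²] = (0)²(0.1875) + (1)²(0.25) + (8)²(0.5625) = 36.25
var(N) = E[N²] − (E[N])² = 36.25 − (4.75)² = 13.6875
sd(N) = √13.6875 ≈ 3.700

3.700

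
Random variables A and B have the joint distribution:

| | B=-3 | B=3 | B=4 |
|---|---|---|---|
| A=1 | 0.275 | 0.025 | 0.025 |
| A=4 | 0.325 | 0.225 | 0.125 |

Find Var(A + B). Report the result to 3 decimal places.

14.844

E[A] = 3.025,  E[B] = -0.45,  E[AB] = 0.15
Var(A) = 11.125 − (3.025)² = 1.974375;  Var(B) = 10.05 − (-0.45)² = 9.8475
cov(A,B) = 0.15 − (3.025)(-0.45) = 1.51125
Var(A + B) = (1)²·1.974375 + (1)²·9.8475 + 2·(1)·(1)·1.51125 = 14.844375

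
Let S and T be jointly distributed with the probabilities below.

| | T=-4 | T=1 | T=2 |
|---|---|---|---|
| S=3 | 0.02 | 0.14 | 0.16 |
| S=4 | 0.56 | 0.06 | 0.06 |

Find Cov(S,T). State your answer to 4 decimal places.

-0.9176

E[S] = 3.68,  E[T] = -1.68
E[ST] = -7.1
Cov(S,T) = E[ST] − E[S]E[T] = -7.1 − (3.68)(-1.68) = -0.9176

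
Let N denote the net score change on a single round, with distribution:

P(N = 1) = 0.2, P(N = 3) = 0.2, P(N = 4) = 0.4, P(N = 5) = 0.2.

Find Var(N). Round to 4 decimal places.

1.8400

E[N] = (1)(0.2) + (3)(0.2) + (4)(0.4) + (5)(0.2) = 3.4
E[N²] = (1)²(0.2) + (3)²(0.2) + (4)²(0.4) + (5)²(0.2) = 13.4
Var(N) = E[N²] − (E[N])² = 13.4 − (3.4)² = 1.84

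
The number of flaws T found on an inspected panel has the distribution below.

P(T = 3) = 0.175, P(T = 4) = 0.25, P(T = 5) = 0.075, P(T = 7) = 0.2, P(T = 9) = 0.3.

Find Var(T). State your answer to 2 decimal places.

5.55

E[T] = (3)(0.175) + (4)(0.25) + (5)(0.075) + (7)(0.2) + (9)(0.3) = 6
E[T²] = (3)²(0.175) + (4)²(0.25) + (5)²(0.075) + (7)²(0.2) + (9)²(0.3) = 41.55
Var(T) = E[T²] − (E[T])² = 41.55 − (6)² = 5.55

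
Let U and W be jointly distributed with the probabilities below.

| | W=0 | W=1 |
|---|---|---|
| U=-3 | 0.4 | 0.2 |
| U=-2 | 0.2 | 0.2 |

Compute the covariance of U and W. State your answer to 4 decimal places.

0.0400

E[U] = -2.6,  E[W] = 0.4
E[UW] = -1
Cov(U,W) = E[UW] − E[U]E[W] = -1 − (-2.6)(0.4) = 0.04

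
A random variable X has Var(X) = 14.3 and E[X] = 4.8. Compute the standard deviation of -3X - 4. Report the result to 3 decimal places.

Var(-3X - 4) = (-3)²·14.3 = 128.7
SD(-3X - 4) = √128.7 ≈ 11.345

11.345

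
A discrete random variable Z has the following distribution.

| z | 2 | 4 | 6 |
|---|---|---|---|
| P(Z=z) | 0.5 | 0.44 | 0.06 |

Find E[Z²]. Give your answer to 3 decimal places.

E[Z²] = (2)²(0.5) + (4)²(0.44) + (6)²(0.06) = 11.2

11.200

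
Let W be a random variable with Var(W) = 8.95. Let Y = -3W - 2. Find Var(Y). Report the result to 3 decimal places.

80.550

Var(-3W - 2) = (-3)²·Var(W) = 9·8.95 = 80.55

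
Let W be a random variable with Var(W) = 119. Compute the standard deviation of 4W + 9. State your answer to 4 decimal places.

Var(4W + 9) = (4)²·119 = 1904
sd(4W + 9) = √1904 ≈ 43.6348

43.6348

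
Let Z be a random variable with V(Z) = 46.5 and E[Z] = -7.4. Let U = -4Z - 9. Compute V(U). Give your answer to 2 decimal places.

V(-4Z - 9) = (-4)²·V(Z) = 16·46.5 = 744

744.00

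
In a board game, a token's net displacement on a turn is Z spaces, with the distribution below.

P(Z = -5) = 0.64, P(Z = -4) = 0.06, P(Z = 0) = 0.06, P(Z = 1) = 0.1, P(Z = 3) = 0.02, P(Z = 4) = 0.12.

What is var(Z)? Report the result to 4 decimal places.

E[Z] = (-5)(0.64) + (-4)(0.06) + (0)(0.06) + (1)(0.1) + (3)(0.02) + (4)(0.12) = -2.8
E[Z²] = (-5)²(0.64) + (-4)²(0.06) + (0)²(0.06) + (1)²(0.1) + (3)²(0.02) + (4)²(0.12) = 19.16
var(Z) = E[Z²] − (E[Z])² = 19.16 − (-2.8)² = 11.32

11.3200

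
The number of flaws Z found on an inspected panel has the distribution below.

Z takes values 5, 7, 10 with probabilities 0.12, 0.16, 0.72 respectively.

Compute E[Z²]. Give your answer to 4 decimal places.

E[Z²] = (5)²(0.12) + (7)²(0.16) + (10)²(0.72) = 82.84

82.8400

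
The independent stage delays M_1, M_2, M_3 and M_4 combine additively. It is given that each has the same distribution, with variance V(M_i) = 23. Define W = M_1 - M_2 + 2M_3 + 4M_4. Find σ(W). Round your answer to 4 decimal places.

By independence, V(W) = (1)²V(M_1) + (-1)²V(M_2) + (2)²V(M_3) + (4)²V(M_4)
= (1)²·23 + (-1)²·23 + (2)²·23 + (4)²·23 = 506
σ(W) = √506 ≈ 22.4944

22.4944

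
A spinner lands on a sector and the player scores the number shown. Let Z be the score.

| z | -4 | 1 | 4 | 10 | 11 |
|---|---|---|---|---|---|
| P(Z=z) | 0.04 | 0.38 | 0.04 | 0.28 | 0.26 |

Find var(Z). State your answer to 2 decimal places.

24.64

E[Z] = (-4)(0.04) + (1)(0.38) + (4)(0.04) + (10)(0.28) + (11)(0.26) = 6.04
E[Z²] = (-4)²(0.04) + (1)²(0.38) + (4)²(0.04) + (10)²(0.28) + (11)²(0.26) = 61.12
var(Z) = E[Z²] − (E[Z])² = 61.12 − (6.04)² = 24.6384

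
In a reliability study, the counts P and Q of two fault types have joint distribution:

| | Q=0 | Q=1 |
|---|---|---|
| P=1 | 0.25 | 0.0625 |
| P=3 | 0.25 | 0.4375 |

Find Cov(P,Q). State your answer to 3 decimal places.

0.188

E[P] = 2.375,  E[Q] = 0.5
E[PQ] = 1.375
Cov(P,Q) = E[PQ] − E[P]E[Q] = 1.375 − (2.375)(0.5) = 0.1875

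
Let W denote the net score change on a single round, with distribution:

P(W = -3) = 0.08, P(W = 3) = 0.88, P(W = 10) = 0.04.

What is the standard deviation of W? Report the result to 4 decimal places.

2.1909

E[W] = (-3)(0.08) + (3)(0.88) + (10)(0.04) = 2.8
E[W²] = (-3)²(0.08) + (3)²(0.88) + (10)²(0.04) = 12.64
V(W) = E[W²] − (E[W])² = 12.64 − (2.8)² = 4.8
σ(W) = √4.8 ≈ 2.1909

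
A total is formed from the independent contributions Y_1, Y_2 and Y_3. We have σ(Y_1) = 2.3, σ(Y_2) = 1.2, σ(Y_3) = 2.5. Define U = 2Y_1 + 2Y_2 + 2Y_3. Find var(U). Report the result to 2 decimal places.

var(Y_1) = 5.29, var(Y_2) = 1.44, var(Y_3) = 6.25
By independence, var(U) = (2)²var(Y_1) + (2)²var(Y_2) + (2)²var(Y_3)
= (2)²·5.29 + (2)²·1.44 + (2)²·6.25 = 51.92

51.92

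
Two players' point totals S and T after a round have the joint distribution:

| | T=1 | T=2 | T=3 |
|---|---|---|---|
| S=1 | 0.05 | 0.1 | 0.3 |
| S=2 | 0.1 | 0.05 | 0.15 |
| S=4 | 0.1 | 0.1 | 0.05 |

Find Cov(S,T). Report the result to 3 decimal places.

-0.363

E[S] = 2.05,  E[T] = 2.25
E[ST] = 4.25
Cov(S,T) = E[ST] − E[S]E[T] = 4.25 − (2.05)(2.25) = -0.3625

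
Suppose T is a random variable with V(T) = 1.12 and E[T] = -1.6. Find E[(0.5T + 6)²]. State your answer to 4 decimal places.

27.3200

E[0.5T + 6] = 0.5·-1.6 + 6 = 5.2
V(0.5T + 6) = (0.5)²·1.12 = 0.28
E[(0.5T + 6)²] = V((0.5T + 6)) + (E[(0.5T + 6)])² = 0.28 + (5.2)² = 27.32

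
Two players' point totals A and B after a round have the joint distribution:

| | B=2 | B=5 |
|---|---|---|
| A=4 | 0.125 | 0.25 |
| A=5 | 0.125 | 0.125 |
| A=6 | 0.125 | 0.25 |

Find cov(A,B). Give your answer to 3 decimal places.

E[A] = 5,  E[B] = 3.875
E[AB] = 19.375
cov(A,B) = E[AB] − E[A]E[B] = 19.375 − (5)(3.875) = 0

0.000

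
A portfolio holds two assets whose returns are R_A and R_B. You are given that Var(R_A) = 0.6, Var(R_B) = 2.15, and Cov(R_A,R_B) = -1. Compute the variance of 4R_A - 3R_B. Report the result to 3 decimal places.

Var(4R_A - 3R_B) = (4)²·Var(R_A) + (-3)²·Var(R_B) + 2·(4)·(-3)·Cov(R_A,R_B)
= 16·0.6 + 9·2.15 + -24·-1 = 52.95

52.950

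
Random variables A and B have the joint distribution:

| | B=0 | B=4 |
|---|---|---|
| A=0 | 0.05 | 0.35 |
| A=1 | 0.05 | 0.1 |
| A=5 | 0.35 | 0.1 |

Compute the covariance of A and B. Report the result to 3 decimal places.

-2.880

E[A] = 2.4,  E[B] = 2.2
E[AB] = 2.4
Cov(A,B) = E[AB] − E[A]E[B] = 2.4 − (2.4)(2.2) = -2.88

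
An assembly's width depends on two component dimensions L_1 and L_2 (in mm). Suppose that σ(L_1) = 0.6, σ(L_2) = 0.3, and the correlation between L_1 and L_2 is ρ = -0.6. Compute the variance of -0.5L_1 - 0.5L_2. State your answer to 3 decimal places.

0.059

Var(L_1) = (0.6)² = 0.36;  Var(L_2) = (0.3)² = 0.09
cov(L_1,L_2) = ρ·σ(L_1)·σ(L_2) = -0.6·0.6·0.3 = -0.108
Var(-0.5L_1 - 0.5L_2) = (-0.5)²·Var(L_1) + (-0.5)²·Var(L_2) + 2·(-0.5)·(-0.5)·cov(L_1,L_2)
= 0.25·0.36 + 0.25·0.09 + 0.5·-0.108 = 0.0585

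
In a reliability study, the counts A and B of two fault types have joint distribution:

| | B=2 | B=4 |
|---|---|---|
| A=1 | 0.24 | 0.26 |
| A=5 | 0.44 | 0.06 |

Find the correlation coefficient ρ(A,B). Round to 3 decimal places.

-0.429

E[A] = 3,  E[B] = 2.64
E[AB] = 7.12
Cov(A,B) = E[AB] − E[A]E[B] = 7.12 − (3)(2.64) = -0.8
V(A) = 4,  V(B) = 0.8704
ρ = -0.8 / √(4·0.8704) ≈ -0.429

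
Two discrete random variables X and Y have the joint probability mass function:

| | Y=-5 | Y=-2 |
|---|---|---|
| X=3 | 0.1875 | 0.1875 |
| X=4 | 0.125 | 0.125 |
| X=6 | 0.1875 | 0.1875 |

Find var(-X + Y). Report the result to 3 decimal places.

3.984

E[X] = 4.375,  E[Y] = -3.5,  E[XY] = -15.3125
var(X) = 20.875 − (4.375)² = 1.734375;  var(Y) = 14.5 − (-3.5)² = 2.25
Cov(X,Y) = -15.3125 − (4.375)(-3.5) = 0
var(-X + Y) = (-1)²·1.734375 + (1)²·2.25 + 2·(-1)·(1)·0 = 3.984375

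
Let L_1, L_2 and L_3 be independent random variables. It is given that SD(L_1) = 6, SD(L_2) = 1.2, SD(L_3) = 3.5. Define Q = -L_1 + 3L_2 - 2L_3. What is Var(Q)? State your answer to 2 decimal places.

Var(L_1) = 36, Var(L_2) = 1.44, Var(L_3) = 12.25
By independence, Var(Q) = (-1)²Var(L_1) + (3)²Var(L_2) + (-2)²Var(L_3)
= (-1)²·36 + (3)²·1.44 + (-2)²·12.25 = 97.96

97.96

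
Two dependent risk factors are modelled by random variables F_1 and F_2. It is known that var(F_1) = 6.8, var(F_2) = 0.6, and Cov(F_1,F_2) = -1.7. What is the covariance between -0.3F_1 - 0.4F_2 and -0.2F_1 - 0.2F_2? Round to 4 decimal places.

0.2180

Cov(-0.3F_1 - 0.4F_2, -0.2F_1 - 0.2F_2) = (-0.3)(-0.2)var(F_1) + (-0.4)(-0.2)var(F_2) + [(-0.3)(-0.2) + (-0.4)(-0.2)]Cov(F_1,F_2)
= 0.06·6.8 + 0.08·0.6 + 0.14·-1.7 = 0.218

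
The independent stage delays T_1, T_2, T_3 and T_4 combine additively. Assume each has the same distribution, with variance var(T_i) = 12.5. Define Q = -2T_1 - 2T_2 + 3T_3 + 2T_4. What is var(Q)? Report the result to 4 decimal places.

By independence, var(Q) = (-2)²var(T_1) + (-2)²var(T_2) + (3)²var(T_3) + (2)²var(T_4)
= (-2)²·12.5 + (-2)²·12.5 + (3)²·12.5 + (2)²·12.5 = 262.5

262.5000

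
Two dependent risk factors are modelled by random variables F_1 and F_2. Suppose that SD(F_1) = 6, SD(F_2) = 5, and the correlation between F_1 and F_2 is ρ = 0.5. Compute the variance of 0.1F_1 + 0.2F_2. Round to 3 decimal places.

1.960

Var(F_1) = (6)² = 36;  Var(F_2) = (5)² = 25
Cov(F_1,F_2) = ρ·SD(F_1)·SD(F_2) = 0.5·6·5 = 15
Var(0.1F_1 + 0.2F_2) = (0.1)²·Var(F_1) + (0.2)²·Var(F_2) + 2·(0.1)·(0.2)·Cov(F_1,F_2)
= 0.01·36 + 0.04·25 + 0.04·15 = 1.96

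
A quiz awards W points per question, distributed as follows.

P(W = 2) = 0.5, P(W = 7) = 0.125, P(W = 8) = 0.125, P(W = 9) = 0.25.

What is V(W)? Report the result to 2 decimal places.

10.11

E[W] = (2)(0.5) + (7)(0.125) + (8)(0.125) + (9)(0.25) = 5.125
E[W²] = (2)²(0.5) + (7)²(0.125) + (8)²(0.125) + (9)²(0.25) = 36.375
V(W) = E[W²] − (E[W])² = 36.375 − (5.125)² = 10.109375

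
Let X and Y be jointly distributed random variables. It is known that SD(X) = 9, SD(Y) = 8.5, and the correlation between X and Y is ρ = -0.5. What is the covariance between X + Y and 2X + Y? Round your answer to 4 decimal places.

119.5000

Var(X) = (9)² = 81;  Var(Y) = (8.5)² = 72.25
Cov(X,Y) = ρ·SD(X)·SD(Y) = -0.5·9·8.5 = -38.25
Cov(X + Y, 2X + Y) = (1)(2)Var(X) + (1)(1)Var(Y) + [(1)(1) + (1)(2)]Cov(X,Y)
= 2·81 + 1·72.25 + 3·-38.25 = 119.5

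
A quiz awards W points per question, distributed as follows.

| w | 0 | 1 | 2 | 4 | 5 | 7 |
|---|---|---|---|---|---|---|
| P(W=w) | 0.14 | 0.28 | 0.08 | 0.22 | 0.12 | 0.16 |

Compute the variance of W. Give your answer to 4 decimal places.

E[W] = (0)(0.14) + (1)(0.28) + (2)(0.08) + (4)(0.22) + (5)(0.12) + (7)(0.16) = 3.04
E[W²] = (0)²(0.14) + (1)²(0.28) + (2)²(0.08) + (4)²(0.22) + (5)²(0.12) + (7)²(0.16) = 14.96
V(W) = E[W²] − (E[W])² = 14.96 − (3.04)² = 5.7184

5.7184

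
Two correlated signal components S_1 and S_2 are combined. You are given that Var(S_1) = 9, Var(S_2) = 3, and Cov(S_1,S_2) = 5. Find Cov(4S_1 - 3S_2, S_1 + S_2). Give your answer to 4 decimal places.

Cov(4S_1 - 3S_2, S_1 + S_2) = (4)(1)Var(S_1) + (-3)(1)Var(S_2) + [(4)(1) + (-3)(1)]Cov(S_1,S_2)
= 4·9 + -3·3 + 1·5 = 32

32.0000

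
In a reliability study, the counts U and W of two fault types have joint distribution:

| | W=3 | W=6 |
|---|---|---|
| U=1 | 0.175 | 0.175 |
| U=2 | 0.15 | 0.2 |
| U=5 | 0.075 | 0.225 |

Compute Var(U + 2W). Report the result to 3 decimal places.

E[U] = 2.55,  E[W] = 4.8,  E[UW] = 12.75
Var(U) = 9.25 − (2.55)² = 2.7475;  Var(W) = 25.2 − (4.8)² = 2.16
Cov(U,W) = 12.75 − (2.55)(4.8) = 0.51
Var(U + 2W) = (1)²·2.7475 + (2)²·2.16 + 2·(1)·(2)·0.51 = 13.4275

13.428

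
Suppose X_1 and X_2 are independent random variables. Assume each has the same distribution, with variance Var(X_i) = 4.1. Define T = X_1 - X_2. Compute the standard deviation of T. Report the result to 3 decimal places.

2.864

By independence, Var(T) = (1)²Var(X_1) + (-1)²Var(X_2)
= (1)²·4.1 + (-1)²·4.1 = 8.2
sd(T) = √8.2 ≈ 2.864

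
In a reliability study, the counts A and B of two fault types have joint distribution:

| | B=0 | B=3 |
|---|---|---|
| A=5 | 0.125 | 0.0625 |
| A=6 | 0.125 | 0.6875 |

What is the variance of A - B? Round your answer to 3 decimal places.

E[A] = 5.8125,  E[B] = 2.25,  E[AB] = 13.3125
Var(A) = 33.9375 − (5.8125)² = 0.15234375;  Var(B) = 6.75 − (2.25)² = 1.6875
cov(A,B) = 13.3125 − (5.8125)(2.25) = 0.234375
Var(A - B) = (1)²·0.15234375 + (-1)²·1.6875 + 2·(1)·(-1)·0.234375 = 1.37109375

1.371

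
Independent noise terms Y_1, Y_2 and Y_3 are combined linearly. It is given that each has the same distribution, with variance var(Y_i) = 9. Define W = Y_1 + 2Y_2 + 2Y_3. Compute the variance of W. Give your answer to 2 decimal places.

81.00

By independence, var(W) = (1)²var(Y_1) + (2)²var(Y_2) + (2)²var(Y_3)
= (1)²·9 + (2)²·9 + (2)²·9 = 81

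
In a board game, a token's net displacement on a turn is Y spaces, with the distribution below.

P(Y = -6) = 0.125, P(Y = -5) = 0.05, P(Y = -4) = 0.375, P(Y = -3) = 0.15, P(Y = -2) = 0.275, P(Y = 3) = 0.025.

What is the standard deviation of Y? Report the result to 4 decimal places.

E[Y] = (-6)(0.125) + (-5)(0.05) + (-4)(0.375) + (-3)(0.15) + (-2)(0.275) + (3)(0.025) = -3.425
E[Y²] = (-6)²(0.125) + (-5)²(0.05) + (-4)²(0.375) + (-3)²(0.15) + (-2)²(0.275) + (3)²(0.025) = 14.425
Var(Y) = E[Y²] − (E[Y])² = 14.425 − (-3.425)² = 2.694375
sd(Y) = √2.694375 ≈ 1.6415

1.6415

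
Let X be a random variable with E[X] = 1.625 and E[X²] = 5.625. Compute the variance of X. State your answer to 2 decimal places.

V(X) = 5.625 − (1.625)² = 2.984375

2.98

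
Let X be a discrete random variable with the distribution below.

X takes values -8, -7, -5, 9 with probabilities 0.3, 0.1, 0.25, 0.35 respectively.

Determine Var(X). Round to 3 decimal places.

E[X] = (-8)(0.3) + (-7)(0.1) + (-5)(0.25) + (9)(0.35) = -1.2
E[X²] = (-8)²(0.3) + (-7)²(0.1) + (-5)²(0.25) + (9)²(0.35) = 58.7
Var(X) = E[X²] − (E[X])² = 58.7 − (-1.2)² = 57.26

57.260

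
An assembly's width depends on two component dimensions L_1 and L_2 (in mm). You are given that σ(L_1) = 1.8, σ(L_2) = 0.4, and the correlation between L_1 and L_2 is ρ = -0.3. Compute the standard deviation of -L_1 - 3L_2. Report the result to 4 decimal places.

1.8396

Var(L_1) = (1.8)² = 3.24;  Var(L_2) = (0.4)² = 0.16
Cov(L_1,L_2) = ρ·σ(L_1)·σ(L_2) = -0.3·1.8·0.4 = -0.216
Var(-L_1 - 3L_2) = (-1)²·Var(L_1) + (-3)²·Var(L_2) + 2·(-1)·(-3)·Cov(L_1,L_2)
= 1·3.24 + 9·0.16 + 6·-0.216 = 3.384
σ(-L_1 - 3L_2) = √3.384 ≈ 1.8396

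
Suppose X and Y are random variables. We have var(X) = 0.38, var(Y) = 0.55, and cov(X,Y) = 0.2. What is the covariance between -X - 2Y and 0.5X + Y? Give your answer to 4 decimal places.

-1.6900

cov(-X - 2Y, 0.5X + Y) = (-1)(0.5)var(X) + (-2)(1)var(Y) + [(-1)(1) + (-2)(0.5)]cov(X,Y)
= -0.5·0.38 + -2·0.55 + -2·0.2 = -1.69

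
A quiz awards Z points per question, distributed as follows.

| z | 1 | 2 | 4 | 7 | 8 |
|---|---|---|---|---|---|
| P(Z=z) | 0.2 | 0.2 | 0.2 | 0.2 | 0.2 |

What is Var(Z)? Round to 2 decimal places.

E[Z] = (1)(0.2) + (2)(0.2) + (4)(0.2) + (7)(0.2) + (8)(0.2) = 4.4
E[Z²] = (1)²(0.2) + (2)²(0.2) + (4)²(0.2) + (7)²(0.2) + (8)²(0.2) = 26.8
Var(Z) = E[Z²] − (E[Z])² = 26.8 − (4.4)² = 7.44

7.44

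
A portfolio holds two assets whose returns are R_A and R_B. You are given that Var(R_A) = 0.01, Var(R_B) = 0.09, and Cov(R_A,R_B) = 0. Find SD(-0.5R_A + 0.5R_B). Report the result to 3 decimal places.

0.158

Var(-0.5R_A + 0.5R_B) = (-0.5)²·Var(R_A) + (0.5)²·Var(R_B) + 2·(-0.5)·(0.5)·Cov(R_A,R_B)
= 0.25·0.01 + 0.25·0.09 + -0.5·0 = 0.025
SD(-0.5R_A + 0.5R_B) = √0.025 ≈ 0.158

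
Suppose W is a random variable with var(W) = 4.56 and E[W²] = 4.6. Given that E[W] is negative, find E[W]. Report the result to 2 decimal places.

(E[W])² = E[W²] − var(W) = 4.6 − 4.56 = 0.04
E[W] = −√0.04 = -0.2

-0.20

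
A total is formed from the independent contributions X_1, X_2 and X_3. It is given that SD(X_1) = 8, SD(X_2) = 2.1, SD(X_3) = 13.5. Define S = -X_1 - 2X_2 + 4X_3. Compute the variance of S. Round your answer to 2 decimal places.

2997.64

Var(X_1) = 64, Var(X_2) = 4.41, Var(X_3) = 182.25
By independence, Var(S) = (-1)²Var(X_1) + (-2)²Var(X_2) + (4)²Var(X_3)
= (-1)²·64 + (-2)²·4.41 + (4)²·182.25 = 2997.64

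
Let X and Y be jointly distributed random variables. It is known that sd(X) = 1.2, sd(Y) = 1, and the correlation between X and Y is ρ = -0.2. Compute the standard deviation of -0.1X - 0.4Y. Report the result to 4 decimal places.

V(X) = (1.2)² = 1.44;  V(Y) = (1)² = 1
Cov(X,Y) = ρ·sd(X)·sd(Y) = -0.2·1.2·1 = -0.24
V(-0.1X - 0.4Y) = (-0.1)²·V(X) + (-0.4)²·V(Y) + 2·(-0.1)·(-0.4)·Cov(X,Y)
= 0.01·1.44 + 0.16·1 + 0.08·-0.24 = 0.1552
sd(-0.1X - 0.4Y) = √0.1552 ≈ 0.3940

0.3940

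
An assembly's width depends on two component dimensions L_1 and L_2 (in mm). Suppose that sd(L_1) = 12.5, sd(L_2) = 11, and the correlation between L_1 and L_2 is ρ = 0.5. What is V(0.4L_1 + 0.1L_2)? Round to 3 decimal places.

V(L_1) = (12.5)² = 156.25;  V(L_2) = (11)² = 121
Cov(L_1,L_2) = ρ·sd(L_1)·sd(L_2) = 0.5·12.5·11 = 68.75
V(0.4L_1 + 0.1L_2) = (0.4)²·V(L_1) + (0.1)²·V(L_2) + 2·(0.4)·(0.1)·Cov(L_1,L_2)
= 0.16·156.25 + 0.01·121 + 0.08·68.75 = 31.71

31.710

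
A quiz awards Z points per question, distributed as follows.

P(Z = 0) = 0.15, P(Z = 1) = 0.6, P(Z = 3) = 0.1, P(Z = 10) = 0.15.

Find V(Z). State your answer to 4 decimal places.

10.7400

E[Z] = (0)(0.15) + (1)(0.6) + (3)(0.1) + (10)(0.15) = 2.4
E[Z²] = (0)²(0.15) + (1)²(0.6) + (3)²(0.1) + (10)²(0.15) = 16.5
V(Z) = E[Z²] − (E[Z])² = 16.5 − (2.4)² = 10.74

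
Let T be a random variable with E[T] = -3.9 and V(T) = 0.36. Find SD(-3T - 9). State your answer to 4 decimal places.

V(-3T - 9) = (-3)²·0.36 = 3.24
SD(-3T - 9) = √3.24 ≈ 1.8000

1.8000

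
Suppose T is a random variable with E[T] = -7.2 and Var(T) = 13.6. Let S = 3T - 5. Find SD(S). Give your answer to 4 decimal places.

11.0635

Var(3T - 5) = (3)²·13.6 = 122.4
SD(S) = √122.4 ≈ 11.0635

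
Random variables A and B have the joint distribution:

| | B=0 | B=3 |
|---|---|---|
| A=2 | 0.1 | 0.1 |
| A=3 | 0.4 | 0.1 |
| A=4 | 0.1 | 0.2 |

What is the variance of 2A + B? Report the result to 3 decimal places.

E[A] = 3.1,  E[B] = 1.2,  E[AB] = 3.9
Var(A) = 10.1 − (3.1)² = 0.49;  Var(B) = 3.6 − (1.2)² = 2.16
cov(A,B) = 3.9 − (3.1)(1.2) = 0.18
Var(2A + B) = (2)²·0.49 + (1)²·2.16 + 2·(2)·(1)·0.18 = 4.84

4.840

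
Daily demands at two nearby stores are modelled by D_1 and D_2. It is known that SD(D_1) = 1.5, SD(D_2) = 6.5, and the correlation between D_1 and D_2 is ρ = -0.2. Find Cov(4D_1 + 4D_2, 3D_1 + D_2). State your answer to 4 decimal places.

Var(D_1) = (1.5)² = 2.25;  Var(D_2) = (6.5)² = 42.25
Cov(D_1,D_2) = ρ·SD(D_1)·SD(D_2) = -0.2·1.5·6.5 = -1.95
Cov(4D_1 + 4D_2, 3D_1 + D_2) = (4)(3)Var(D_1) + (4)(1)Var(D_2) + [(4)(1) + (4)(3)]Cov(D_1,D_2)
= 12·2.25 + 4·42.25 + 16·-1.95 = 164.8

164.8000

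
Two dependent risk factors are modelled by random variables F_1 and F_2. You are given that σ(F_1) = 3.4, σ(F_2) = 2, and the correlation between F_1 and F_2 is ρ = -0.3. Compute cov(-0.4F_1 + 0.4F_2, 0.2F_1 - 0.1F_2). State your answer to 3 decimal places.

Var(F_1) = (3.4)² = 11.56;  Var(F_2) = (2)² = 4
cov(F_1,F_2) = ρ·σ(F_1)·σ(F_2) = -0.3·3.4·2 = -2.04
cov(-0.4F_1 + 0.4F_2, 0.2F_1 - 0.1F_2) = (-0.4)(0.2)Var(F_1) + (0.4)(-0.1)Var(F_2) + [(-0.4)(-0.1) + (0.4)(0.2)]cov(F_1,F_2)
= -0.08·11.56 + -0.04·4 + 0.12·-2.04 = -1.3296

-1.330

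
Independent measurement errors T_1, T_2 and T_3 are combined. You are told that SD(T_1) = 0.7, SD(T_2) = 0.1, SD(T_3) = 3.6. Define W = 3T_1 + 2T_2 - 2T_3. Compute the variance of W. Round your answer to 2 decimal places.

V(T_1) = 0.49, V(T_2) = 0.01, V(T_3) = 12.96
By independence, V(W) = (3)²V(T_1) + (2)²V(T_2) + (-2)²V(T_3)
= (3)²·0.49 + (2)²·0.01 + (-2)²·12.96 = 56.29

56.29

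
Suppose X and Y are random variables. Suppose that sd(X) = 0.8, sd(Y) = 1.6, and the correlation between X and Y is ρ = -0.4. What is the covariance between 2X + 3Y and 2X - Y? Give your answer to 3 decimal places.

Var(X) = (0.8)² = 0.64;  Var(Y) = (1.6)² = 2.56
cov(X,Y) = ρ·sd(X)·sd(Y) = -0.4·0.8·1.6 = -0.512
cov(2X + 3Y, 2X - Y) = (2)(2)Var(X) + (3)(-1)Var(Y) + [(2)(-1) + (3)(2)]cov(X,Y)
= 4·0.64 + -3·2.56 + 4·-0.512 = -7.168

-7.168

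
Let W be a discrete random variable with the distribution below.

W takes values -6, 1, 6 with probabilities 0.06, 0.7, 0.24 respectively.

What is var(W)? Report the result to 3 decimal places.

E[W] = (-6)(0.06) + (1)(0.7) + (6)(0.24) = 1.78
E[W²] = (-6)²(0.06) + (1)²(0.7) + (6)²(0.24) = 11.5
var(W) = E[W²] − (E[W])² = 11.5 − (1.78)² = 8.3316

8.332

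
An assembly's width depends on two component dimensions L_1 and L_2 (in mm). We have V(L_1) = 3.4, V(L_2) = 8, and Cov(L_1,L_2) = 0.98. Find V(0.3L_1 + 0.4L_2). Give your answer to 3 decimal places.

1.821

V(0.3L_1 + 0.4L_2) = (0.3)²·V(L_1) + (0.4)²·V(L_2) + 2·(0.3)·(0.4)·Cov(L_1,L_2)
= 0.09·3.4 + 0.16·8 + 0.24·0.98 = 1.8212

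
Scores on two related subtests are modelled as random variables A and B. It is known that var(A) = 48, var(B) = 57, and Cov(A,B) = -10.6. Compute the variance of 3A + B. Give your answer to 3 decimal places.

var(3A + B) = (3)²·var(A) + (1)²·var(B) + 2·(3)·(1)·Cov(A,B)
= 9·48 + 1·57 + 6·-10.6 = 425.4

425.400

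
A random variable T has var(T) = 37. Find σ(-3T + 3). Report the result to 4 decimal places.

var(-3T + 3) = (-3)²·37 = 333
σ(-3T + 3) = √333 ≈ 18.2483

18.2483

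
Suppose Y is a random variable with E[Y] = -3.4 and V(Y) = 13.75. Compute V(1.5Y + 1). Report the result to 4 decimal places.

30.9375

V(1.5Y + 1) = (1.5)²·V(Y) = 2.25·13.75 = 30.9375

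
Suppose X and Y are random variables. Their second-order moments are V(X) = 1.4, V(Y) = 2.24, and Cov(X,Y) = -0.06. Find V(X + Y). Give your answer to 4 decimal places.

3.5200

V(X + Y) = (1)²·V(X) + (1)²·V(Y) + 2·(1)·(1)·Cov(X,Y)
= 1·1.4 + 1·2.24 + 2·-0.06 = 3.52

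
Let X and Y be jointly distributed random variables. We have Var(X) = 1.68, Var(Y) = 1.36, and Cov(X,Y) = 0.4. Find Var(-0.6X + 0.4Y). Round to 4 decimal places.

0.6304

Var(-0.6X + 0.4Y) = (-0.6)²·Var(X) + (0.4)²·Var(Y) + 2·(-0.6)·(0.4)·Cov(X,Y)
= 0.36·1.68 + 0.16·1.36 + -0.48·0.4 = 0.6304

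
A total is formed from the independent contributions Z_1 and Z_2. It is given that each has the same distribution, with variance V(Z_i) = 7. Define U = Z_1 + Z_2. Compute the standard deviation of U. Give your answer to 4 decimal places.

3.7417

By independence, V(U) = (1)²V(Z_1) + (1)²V(Z_2)
= (1)²·7 + (1)²·7 = 14
σ(U) = √14 ≈ 3.7417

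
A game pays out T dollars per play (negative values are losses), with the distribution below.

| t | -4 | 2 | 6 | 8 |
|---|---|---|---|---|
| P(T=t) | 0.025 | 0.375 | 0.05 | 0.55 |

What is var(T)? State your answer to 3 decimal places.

10.278

E[T] = (-4)(0.025) + (2)(0.375) + (6)(0.05) + (8)(0.55) = 5.35
E[T²] = (-4)²(0.025) + (2)²(0.375) + (6)²(0.05) + (8)²(0.55) = 38.9
var(T) = E[T²] − (E[T])² = 38.9 − (5.35)² = 10.2775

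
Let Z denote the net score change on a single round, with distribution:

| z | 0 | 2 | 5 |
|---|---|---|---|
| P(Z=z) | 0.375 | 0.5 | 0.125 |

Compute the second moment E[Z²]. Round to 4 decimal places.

E[Z²] = (0)²(0.375) + (2)²(0.5) + (5)²(0.125) = 5.125

5.1250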